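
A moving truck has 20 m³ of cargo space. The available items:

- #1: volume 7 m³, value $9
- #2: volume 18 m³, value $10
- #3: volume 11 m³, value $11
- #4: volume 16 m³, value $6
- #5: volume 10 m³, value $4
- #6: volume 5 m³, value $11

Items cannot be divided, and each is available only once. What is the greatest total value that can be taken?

This is a 0/1 knapsack; check combinations near the capacity.
- #3+#6: volume 11+5=16, value 11+11=22
- #1+#6: volume 7+5=12, value 9+11=20
- #1+#3: volume 7+11=18, value 9+11=20
- #5+#6: volume 10+5=15, value 4+11=15
Best: $22.

$22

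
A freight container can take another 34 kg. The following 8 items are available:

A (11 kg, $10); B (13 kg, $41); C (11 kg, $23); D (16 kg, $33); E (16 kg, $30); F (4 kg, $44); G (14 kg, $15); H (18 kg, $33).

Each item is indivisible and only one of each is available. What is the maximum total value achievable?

This is a 0/1 knapsack; check combinations near the capacity.
- B+D+F: weight 13+16+4=33, value 41+33+44=118
- B+E+F: weight 13+16+4=33, value 41+30+44=115
- B+C+F: weight 13+11+4=28, value 41+23+44=108
- C+D+F: weight 11+16+4=31, value 23+33+44=100
Best: $118.

$118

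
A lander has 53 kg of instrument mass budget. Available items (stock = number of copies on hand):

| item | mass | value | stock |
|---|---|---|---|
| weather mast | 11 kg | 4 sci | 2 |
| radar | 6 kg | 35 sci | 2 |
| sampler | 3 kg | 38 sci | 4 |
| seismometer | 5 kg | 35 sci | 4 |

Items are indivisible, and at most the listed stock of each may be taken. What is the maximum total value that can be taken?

362 sci

Best selections within mass 53 and stock limits:
- 2×radar + 4×sampler + 4×seismometer: mass 44, value 362
- 1×weather mast + 1×radar + 4×sampler + 4×seismometer: mass 49, value 331
Best: 362 sci.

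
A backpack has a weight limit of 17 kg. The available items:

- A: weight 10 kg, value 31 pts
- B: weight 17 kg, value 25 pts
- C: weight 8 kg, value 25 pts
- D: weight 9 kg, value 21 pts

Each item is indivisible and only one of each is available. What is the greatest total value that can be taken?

Check high-value combinations within 17 kg:
- C+D: weight 8+9=17, value 25+21=46
- A: weight 10, value 31
- C: weight 8, value 25
- B: weight 17, value 25
Best: 46 pts.

46 pts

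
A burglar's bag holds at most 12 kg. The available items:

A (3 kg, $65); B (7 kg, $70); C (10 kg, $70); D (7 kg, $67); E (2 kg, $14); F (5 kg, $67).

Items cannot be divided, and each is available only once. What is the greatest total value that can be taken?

This is a 0/1 knapsack; check combinations near the capacity.
- A+B+E: weight 3+7+2=12, value 65+70+14=149
- A+E+F: weight 3+2+5=10, value 65+14+67=146
- A+D+E: weight 3+7+2=12, value 65+67+14=146
- B+F: weight 7+5=12, value 70+67=137
- A+B: weight 3+7=10, value 65+70=135
Best: $149.

$149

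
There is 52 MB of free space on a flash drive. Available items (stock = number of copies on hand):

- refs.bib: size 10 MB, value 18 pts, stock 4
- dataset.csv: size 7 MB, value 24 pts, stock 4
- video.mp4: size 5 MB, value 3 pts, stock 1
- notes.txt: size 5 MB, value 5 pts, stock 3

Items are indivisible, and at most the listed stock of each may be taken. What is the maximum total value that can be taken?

132 pts

Top feasible selections:
- 2×refs.bib + 4×dataset.csv: size 48, value 132
- 3×refs.bib + 3×dataset.csv: size 51, value 126
- 1×refs.bib + 4×dataset.csv + 2×notes.txt: size 48, value 124
Best: 132 pts.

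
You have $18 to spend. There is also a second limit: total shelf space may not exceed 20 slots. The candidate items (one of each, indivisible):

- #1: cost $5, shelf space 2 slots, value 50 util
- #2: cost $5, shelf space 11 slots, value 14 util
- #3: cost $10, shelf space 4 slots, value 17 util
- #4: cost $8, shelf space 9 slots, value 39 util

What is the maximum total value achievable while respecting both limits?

Feasible sets respecting both limits:
- #1+#4: cost 13, shelf space 11, value 89
- #1+#3: cost 15, shelf space 6, value 67
- #1+#2: cost 10, shelf space 13, value 64
Best: 89 util.

89 util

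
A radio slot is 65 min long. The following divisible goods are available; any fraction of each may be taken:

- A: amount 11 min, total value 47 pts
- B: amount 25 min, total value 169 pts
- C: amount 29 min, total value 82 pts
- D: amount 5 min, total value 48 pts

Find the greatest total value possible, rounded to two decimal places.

Take in order of value per unit:
- D (48/5 per unit): all 5 → value 48, running total 48.00
- B (169/25 per unit): all 25 → value 169, running total 217.00
- A (47/11 per unit): all 11 → value 47, running total 264.00
- C (82/29 per unit): 24 of 29 → value 24×82/29 = 67.8621, running total 331.86
Total 331.86.

331.86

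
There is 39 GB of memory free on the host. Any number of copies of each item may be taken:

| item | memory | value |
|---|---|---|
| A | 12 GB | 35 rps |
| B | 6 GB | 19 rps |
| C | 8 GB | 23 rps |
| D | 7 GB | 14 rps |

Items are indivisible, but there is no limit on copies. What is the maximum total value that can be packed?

118 rps

Best value-per-unit is B at 19/6; filling with it alone gives 6×19 = 114.
Optimal mix: 5×B + 1×C → memory 38, value 118.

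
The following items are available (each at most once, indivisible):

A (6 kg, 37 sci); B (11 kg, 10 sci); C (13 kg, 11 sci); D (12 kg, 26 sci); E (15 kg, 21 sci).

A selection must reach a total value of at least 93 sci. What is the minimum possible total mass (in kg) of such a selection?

44

Subsets with value ≥ 93, sorted by total mass:
- A+B+D+E: mass 44, value 94
- A+C+D+E: mass 46, value 95
- A+B+C+D+E: mass 57, value 105
Minimum mass: 44 kg.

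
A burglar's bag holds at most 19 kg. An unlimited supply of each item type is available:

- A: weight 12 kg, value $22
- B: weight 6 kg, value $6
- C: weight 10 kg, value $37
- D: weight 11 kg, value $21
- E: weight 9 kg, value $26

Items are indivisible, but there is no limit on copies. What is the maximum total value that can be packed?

Best value-per-unit is C at 37/10; filling with it alone gives 1×37 = 37.
Optimal mix: 1×C + 1×E → weight 19, value 63.

$63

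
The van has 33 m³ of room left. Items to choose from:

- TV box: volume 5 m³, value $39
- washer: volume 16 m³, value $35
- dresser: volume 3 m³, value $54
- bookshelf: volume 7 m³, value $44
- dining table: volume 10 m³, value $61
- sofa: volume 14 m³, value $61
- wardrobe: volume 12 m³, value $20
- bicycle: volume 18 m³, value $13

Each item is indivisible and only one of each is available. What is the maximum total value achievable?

Check high-value combinations within 33 m³:
- TV box+dresser+dining table+sofa: volume 5+3+10+14=32, value 39+54+61+61=215
- TV box+dresser+bookshelf+dining table: volume 5+3+7+10=25, value 39+54+44+61=198
- TV box+dresser+bookshelf+sofa: volume 5+3+7+14=29, value 39+54+44+61=198
Best: $215.

$215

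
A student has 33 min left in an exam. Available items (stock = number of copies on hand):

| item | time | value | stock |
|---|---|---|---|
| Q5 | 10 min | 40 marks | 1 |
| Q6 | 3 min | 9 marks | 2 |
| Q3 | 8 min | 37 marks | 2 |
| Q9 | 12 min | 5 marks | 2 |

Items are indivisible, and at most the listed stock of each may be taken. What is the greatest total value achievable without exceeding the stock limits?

132 marks

Best selections within time 33 and stock limits:
- 1×Q5 + 2×Q6 + 2×Q3: time 32, value 132
- 1×Q5 + 1×Q6 + 2×Q3: time 29, value 123
Best: 132 marks.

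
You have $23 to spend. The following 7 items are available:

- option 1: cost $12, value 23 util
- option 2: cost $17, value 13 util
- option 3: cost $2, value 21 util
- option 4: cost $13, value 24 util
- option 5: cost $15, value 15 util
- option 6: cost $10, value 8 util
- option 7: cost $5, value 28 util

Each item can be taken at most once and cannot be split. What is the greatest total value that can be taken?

Check high-value combinations within $23:
- option 3+option 4+option 7: cost 2+13+5=20, value 21+24+28=73
- option 1+option 3+option 7: cost 12+2+5=19, value 23+21+28=72
- option 3+option 5+option 7: cost 2+15+5=22, value 21+15+28=64
- option 3+option 6+option 7: cost 2+10+5=17, value 21+8+28=57
- option 4+option 7: cost 13+5=18, value 24+28=52
Best: 73 util.

73 util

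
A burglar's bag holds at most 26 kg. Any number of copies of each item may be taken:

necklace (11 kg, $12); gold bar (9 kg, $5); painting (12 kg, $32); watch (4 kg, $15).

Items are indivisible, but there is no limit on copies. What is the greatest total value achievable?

$90

Best value-per-unit is watch at 15/4, and filling with it alone uses weight 6×4=24. No mix of the others beats 6×15 = 90.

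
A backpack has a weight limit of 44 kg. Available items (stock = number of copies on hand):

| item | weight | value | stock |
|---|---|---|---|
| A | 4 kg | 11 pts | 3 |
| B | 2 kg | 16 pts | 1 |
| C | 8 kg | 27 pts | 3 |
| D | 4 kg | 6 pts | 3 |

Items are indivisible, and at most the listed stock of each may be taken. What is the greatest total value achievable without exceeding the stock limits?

Top feasible selections:
- 3×A + 1×B + 3×C + 1×D: weight 42, value 136
- 2×A + 1×B + 3×C + 2×D: weight 42, value 131
- 3×A + 1×B + 3×C: weight 38, value 130
Best: 136 pts.

136 pts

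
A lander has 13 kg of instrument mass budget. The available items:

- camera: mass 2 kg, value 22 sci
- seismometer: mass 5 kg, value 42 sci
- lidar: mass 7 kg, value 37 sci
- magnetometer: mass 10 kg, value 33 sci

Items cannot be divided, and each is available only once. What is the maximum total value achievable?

79 sci

Check high-value combinations within 13 kg:
- seismometer+lidar: mass 5+7=12, value 42+37=79
- camera+seismometer: mass 2+5=7, value 22+42=64
- camera+lidar: mass 2+7=9, value 22+37=59
- camera+magnetometer: mass 2+10=12, value 22+33=55
- seismometer: mass 5, value 42
Best: 79 sci.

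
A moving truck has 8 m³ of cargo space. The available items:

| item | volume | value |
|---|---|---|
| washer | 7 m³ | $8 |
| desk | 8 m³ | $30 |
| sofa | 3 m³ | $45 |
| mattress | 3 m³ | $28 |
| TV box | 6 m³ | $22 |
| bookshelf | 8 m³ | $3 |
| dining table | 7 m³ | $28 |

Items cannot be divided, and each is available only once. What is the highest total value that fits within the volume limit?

$73

Check high-value combinations within 8 m³:
- sofa+mattress: volume 3+3=6, value 45+28=73
- sofa: volume 3, value 45
- desk: volume 8, value 30
- mattress: volume 3, value 28
Best: $73.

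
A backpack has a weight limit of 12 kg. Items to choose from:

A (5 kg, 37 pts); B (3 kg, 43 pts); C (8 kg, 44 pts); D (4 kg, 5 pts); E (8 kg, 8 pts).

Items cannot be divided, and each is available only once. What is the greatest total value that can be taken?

87 pts

Check high-value combinations within 12 kg:
- B+C: weight 3+8=11, value 43+44=87
- A+B+D: weight 5+3+4=12, value 37+43+5=85
- A+B: weight 5+3=8, value 37+43=80
Best: 87 pts.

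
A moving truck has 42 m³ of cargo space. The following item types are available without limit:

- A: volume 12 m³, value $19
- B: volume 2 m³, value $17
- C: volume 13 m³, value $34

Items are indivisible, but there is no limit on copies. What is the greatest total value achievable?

Best value-per-unit is B at 17/2, and filling with it alone uses volume 21×2=42. No mix of the others beats 21×17 = 357.

$357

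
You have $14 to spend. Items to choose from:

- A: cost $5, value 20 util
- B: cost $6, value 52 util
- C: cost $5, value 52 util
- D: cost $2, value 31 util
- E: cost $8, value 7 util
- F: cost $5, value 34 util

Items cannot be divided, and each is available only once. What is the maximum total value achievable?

Check high-value combinations within $14:
- B+C+D: cost 6+5+2=13, value 52+52+31=135
- C+D+F: cost 5+2+5=12, value 52+31+34=117
- B+D+F: cost 6+2+5=13, value 52+31+34=117
Best: 135 util.

135 util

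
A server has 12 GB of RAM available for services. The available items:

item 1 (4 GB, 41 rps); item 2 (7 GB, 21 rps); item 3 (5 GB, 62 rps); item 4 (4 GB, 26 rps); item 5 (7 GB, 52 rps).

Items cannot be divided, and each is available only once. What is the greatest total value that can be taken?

Check high-value combinations within 12 GB:
- item 3+item 5: memory 5+7=12, value 62+52=114
- item 1+item 3: memory 4+5=9, value 41+62=103
- item 1+item 5: memory 4+7=11, value 41+52=93
- item 3+item 4: memory 5+4=9, value 62+26=88
- item 2+item 3: memory 7+5=12, value 21+62=83
Best: 114 rps.

114 rps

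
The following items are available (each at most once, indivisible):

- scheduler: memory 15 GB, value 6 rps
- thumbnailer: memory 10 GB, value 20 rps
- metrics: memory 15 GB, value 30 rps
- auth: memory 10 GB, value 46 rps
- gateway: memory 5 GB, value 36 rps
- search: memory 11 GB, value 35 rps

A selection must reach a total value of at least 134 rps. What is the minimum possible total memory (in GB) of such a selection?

36

Subsets with value ≥ 134, sorted by total memory:
- thumbnailer+auth+gateway+search: memory 36, value 137
- metrics+auth+gateway+search: memory 41, value 147
- thumbnailer+metrics+auth+gateway+search: memory 51, value 167
Minimum memory: 36 GB.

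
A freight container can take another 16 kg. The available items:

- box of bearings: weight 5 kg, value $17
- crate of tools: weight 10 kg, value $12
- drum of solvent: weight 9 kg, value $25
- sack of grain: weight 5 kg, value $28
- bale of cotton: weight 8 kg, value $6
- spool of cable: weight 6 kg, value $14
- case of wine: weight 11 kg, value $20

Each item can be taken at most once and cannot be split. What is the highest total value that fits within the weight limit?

Check high-value combinations within 16 kg:
- box of bearings+sack of grain+spool of cable: weight 5+5+6=16, value 17+28+14=59
- drum of solvent+sack of grain: weight 9+5=14, value 25+28=53
- sack of grain+case of wine: weight 5+11=16, value 28+20=48
Best: $59.

$59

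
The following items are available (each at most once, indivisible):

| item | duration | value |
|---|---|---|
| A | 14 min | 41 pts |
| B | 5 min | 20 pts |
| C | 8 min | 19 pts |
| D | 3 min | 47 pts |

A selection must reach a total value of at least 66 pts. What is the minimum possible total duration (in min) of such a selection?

8

Subsets with value ≥ 66, sorted by total duration:
- B+D: duration 8, value 67
- C+D: duration 11, value 66
- B+C+D: duration 16, value 86
- A+D: duration 17, value 88
Minimum duration: 8 min.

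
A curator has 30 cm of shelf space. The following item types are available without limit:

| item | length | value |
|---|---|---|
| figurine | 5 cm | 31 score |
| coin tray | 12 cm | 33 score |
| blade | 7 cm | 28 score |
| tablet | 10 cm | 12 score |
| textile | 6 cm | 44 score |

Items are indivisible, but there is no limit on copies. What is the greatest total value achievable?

220 score

Best value-per-unit is textile at 44/6, and filling with it alone uses length 5×6=30. No mix of the others beats 5×44 = 220.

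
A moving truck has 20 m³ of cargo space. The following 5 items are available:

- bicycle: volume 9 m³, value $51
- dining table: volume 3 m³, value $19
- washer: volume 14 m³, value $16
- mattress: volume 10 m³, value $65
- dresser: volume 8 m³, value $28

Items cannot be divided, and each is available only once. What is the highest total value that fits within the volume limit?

This is a 0/1 knapsack; check combinations near the capacity.
- bicycle+mattress: volume 9+10=19, value 51+65=116
- bicycle+dining table+dresser: volume 9+3+8=20, value 51+19+28=98
- mattress+dresser: volume 10+8=18, value 65+28=93
- dining table+mattress: volume 3+10=13, value 19+65=84
Best: $116.

$116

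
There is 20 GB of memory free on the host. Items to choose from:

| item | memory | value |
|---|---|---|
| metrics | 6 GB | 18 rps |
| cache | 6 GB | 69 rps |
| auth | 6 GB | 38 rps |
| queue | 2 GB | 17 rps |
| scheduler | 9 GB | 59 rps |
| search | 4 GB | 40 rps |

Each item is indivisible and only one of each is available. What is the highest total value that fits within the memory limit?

168 rps

Check high-value combinations within 20 GB:
- cache+scheduler+search: memory 6+9+4=19, value 69+59+40=168
- cache+auth+queue+search: memory 6+6+2+4=18, value 69+38+17+40=164
- cache+auth+search: memory 6+6+4=16, value 69+38+40=147
- cache+queue+scheduler: memory 6+2+9=17, value 69+17+59=145
Best: 168 rps.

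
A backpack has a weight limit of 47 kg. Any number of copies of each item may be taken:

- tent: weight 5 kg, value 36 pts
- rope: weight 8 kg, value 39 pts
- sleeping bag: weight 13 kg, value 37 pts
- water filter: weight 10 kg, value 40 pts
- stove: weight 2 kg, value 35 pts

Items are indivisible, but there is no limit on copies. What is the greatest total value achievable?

Best value-per-unit is stove at 35/2, and filling with it alone uses weight 23×2=46. No mix of the others beats 23×35 = 805.

805 pts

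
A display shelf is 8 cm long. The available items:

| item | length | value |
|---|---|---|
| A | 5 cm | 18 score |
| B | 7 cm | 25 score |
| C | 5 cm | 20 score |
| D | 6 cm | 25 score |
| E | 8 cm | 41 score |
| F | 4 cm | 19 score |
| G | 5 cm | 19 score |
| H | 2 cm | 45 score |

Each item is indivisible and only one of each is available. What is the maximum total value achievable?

70 score

Check high-value combinations within 8 cm:
- D+H: length 6+2=8, value 25+45=70
- C+H: length 5+2=7, value 20+45=65
- F+H: length 4+2=6, value 19+45=64
Best: 70 score.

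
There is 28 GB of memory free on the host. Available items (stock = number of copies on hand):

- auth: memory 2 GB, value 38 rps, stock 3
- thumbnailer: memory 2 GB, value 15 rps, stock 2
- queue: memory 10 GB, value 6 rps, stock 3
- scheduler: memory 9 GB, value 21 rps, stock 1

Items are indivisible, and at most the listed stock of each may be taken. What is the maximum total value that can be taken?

165 rps

Best selections within memory 28 and stock limits:
- 3×auth + 2×thumbnailer + 1×scheduler: memory 19, value 165
- 3×auth + 1×thumbnailer + 1×queue + 1×scheduler: memory 27, value 156
- 3×auth + 1×thumbnailer + 1×scheduler: memory 17, value 150
- 3×auth + 2×thumbnailer + 1×queue: memory 20, value 150
Best: 165 rps.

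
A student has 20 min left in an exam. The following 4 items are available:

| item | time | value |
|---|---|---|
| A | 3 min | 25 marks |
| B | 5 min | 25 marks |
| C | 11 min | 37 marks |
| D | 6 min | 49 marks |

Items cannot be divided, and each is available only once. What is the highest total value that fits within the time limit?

Check high-value combinations within 20 min:
- A+C+D: time 3+11+6=20, value 25+37+49=111
- A+B+D: time 3+5+6=14, value 25+25+49=99
- A+B+C: time 3+5+11=19, value 25+25+37=87
- C+D: time 11+6=17, value 37+49=86
Best: 111 marks.

111 marks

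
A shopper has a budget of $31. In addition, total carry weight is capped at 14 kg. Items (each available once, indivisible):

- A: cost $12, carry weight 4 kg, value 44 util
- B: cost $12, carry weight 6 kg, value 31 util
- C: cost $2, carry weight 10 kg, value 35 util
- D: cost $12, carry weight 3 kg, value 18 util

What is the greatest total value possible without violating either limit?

79 util

Feasible sets respecting both limits:
- A+C: cost 14, carry weight 14, value 79
- A+B: cost 24, carry weight 10, value 75
- A+D: cost 24, carry weight 7, value 62
Best: 79 util.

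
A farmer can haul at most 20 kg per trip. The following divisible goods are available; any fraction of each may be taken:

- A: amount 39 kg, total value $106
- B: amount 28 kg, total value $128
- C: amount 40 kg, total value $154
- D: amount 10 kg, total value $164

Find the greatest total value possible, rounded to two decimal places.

Take in order of value per unit:
- D (164/10 per unit): all 10 → value 164, running total 164.00
- B (128/28 per unit): 10 of 28 → value 10×128/28 = 45.7143, running total 209.71
Total 209.71.

209.71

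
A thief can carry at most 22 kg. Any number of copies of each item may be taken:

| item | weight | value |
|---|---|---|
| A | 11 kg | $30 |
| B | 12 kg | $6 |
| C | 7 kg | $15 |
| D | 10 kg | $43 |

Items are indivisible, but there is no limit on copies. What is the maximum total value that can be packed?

Best value-per-unit is D at 43/10, and filling with it alone uses weight 2×10=20. No mix of the others beats 2×43 = 86.

$86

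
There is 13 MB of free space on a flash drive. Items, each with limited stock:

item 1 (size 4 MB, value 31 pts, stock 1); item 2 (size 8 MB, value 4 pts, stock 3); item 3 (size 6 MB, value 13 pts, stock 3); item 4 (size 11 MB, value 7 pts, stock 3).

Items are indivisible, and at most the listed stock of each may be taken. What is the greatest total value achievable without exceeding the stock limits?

Top feasible selections:
- 1×item 1 + 1×item 3: size 10, value 44
- 1×item 1 + 1×item 2: size 12, value 35
- 1×item 1: size 4, value 31
- 2×item 3: size 12, value 26
Best: 44 pts.

44 pts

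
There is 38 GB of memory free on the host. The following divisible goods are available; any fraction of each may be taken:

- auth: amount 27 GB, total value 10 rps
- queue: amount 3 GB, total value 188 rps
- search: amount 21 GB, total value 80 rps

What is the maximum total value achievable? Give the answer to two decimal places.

273.19

Take in order of value per unit:
- queue (188/3 per unit): all 3 → value 188, running total 188.00
- search (80/21 per unit): all 21 → value 80, running total 268.00
- auth (10/27 per unit): 14 of 27 → value 14×10/27 = 5.1852, running total 273.19
Total 273.19.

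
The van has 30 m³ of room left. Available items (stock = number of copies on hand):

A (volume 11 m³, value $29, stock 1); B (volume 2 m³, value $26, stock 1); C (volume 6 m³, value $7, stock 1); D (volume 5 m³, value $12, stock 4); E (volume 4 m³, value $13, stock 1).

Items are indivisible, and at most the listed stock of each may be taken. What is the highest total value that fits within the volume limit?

$92

Best selections within volume 30 and stock limits:
- 1×A + 1×B + 2×D + 1×E: volume 27, value 92
- 1×A + 1×B + 3×D: volume 28, value 91
- 1×B + 4×D + 1×E: volume 26, value 87
- 1×A + 1×B + 1×C + 1×D + 1×E: volume 28, value 87
Best: $92.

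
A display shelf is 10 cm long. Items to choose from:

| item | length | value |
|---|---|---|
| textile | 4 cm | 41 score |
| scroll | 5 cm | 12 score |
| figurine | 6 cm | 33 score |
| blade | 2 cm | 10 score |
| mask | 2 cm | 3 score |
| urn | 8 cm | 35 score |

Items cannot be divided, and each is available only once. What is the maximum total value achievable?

Check high-value combinations within 10 cm:
- textile+figurine: length 4+6=10, value 41+33=74
- textile+blade+mask: length 4+2+2=8, value 41+10+3=54
- textile+scroll: length 4+5=9, value 41+12=53
Best: 74 score.

74 score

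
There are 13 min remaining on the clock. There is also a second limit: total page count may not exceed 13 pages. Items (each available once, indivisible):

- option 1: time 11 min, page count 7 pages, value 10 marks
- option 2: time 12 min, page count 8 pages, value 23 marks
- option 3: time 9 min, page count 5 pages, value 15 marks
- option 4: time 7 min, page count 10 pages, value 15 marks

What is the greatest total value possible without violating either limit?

Feasible sets respecting both limits:
- option 2: time 12, page count 8, value 23
- option 3: time 9, page count 5, value 15
- option 4: time 7, page count 10, value 15
- option 1: time 11, page count 7, value 10
Best: 23 marks.

23 marks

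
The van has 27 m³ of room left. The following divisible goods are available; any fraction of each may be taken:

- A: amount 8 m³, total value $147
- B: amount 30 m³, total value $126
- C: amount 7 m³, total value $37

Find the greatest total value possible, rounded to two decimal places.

234.40

Take in order of value per unit:
- A (147/8 per unit): all 8 → value 147, running total 147.00
- C (37/7 per unit): all 7 → value 37, running total 184.00
- B (126/30 per unit): 12 of 30 → value 12×126/30 = 50.4000, running total 234.40
Total 234.40.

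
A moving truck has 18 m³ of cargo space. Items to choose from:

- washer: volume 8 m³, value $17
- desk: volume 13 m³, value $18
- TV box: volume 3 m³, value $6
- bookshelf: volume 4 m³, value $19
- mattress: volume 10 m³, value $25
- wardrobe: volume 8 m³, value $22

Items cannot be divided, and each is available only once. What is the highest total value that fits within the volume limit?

Check high-value combinations within 18 m³:
- TV box+bookshelf+mattress: volume 3+4+10=17, value 6+19+25=50
- TV box+bookshelf+wardrobe: volume 3+4+8=15, value 6+19+22=47
- mattress+wardrobe: volume 10+8=18, value 25+22=47
- bookshelf+mattress: volume 4+10=14, value 19+25=44
- washer+TV box+bookshelf: volume 8+3+4=15, value 17+6+19=42
Best: $50.

$50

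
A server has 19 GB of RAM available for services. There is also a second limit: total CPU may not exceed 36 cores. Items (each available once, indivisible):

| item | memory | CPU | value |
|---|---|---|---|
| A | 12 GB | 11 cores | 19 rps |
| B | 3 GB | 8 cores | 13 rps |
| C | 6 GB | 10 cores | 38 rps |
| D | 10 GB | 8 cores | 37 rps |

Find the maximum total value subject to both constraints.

Feasible sets respecting both limits:
- B+C+D: memory 19, CPU 26, value 88
- C+D: memory 16, CPU 18, value 75
- A+C: memory 18, CPU 21, value 57
- B+C: memory 9, CPU 18, value 51
Best: 88 rps.

88 rps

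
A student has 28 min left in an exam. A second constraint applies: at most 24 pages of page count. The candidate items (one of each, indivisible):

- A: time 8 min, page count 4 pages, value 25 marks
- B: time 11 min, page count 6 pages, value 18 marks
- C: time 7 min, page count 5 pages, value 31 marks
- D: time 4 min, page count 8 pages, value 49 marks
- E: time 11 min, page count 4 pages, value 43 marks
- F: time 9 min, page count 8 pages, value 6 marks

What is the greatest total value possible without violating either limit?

123 marks

Feasible sets respecting both limits:
- C+D+E: time 22, page count 17, value 123
- A+D+E: time 23, page count 16, value 117
- B+D+E: time 26, page count 18, value 110
Best: 123 marks.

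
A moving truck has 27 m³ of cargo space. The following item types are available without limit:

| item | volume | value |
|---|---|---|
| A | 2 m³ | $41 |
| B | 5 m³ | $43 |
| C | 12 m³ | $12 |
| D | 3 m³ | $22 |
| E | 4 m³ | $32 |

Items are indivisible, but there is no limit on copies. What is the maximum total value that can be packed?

$533

Best value-per-unit is A at 41/2, and filling with it alone uses volume 13×2=26. No mix of the others beats 13×41 = 533.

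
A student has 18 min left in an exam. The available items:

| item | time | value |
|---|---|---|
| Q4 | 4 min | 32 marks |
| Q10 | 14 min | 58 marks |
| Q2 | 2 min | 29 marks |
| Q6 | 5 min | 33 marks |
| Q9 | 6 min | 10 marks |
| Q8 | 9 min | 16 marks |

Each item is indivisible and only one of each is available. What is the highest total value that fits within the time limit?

This is a 0/1 knapsack; check combinations near the capacity.
- Q4+Q2+Q6+Q9: time 4+2+5+6=17, value 32+29+33+10=104
- Q4+Q2+Q6: time 4+2+5=11, value 32+29+33=94
- Q4+Q10: time 4+14=18, value 32+58=90
- Q10+Q2: time 14+2=16, value 58+29=87
Best: 104 marks.

104 marks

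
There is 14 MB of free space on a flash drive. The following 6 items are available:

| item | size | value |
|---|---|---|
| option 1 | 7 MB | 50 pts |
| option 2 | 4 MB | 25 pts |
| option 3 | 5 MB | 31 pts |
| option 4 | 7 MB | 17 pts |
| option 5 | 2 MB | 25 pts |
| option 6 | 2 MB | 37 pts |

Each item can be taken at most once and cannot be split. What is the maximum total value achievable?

118 pts

Check high-value combinations within 14 MB:
- option 2+option 3+option 5+option 6: size 4+5+2+2=13, value 25+31+25+37=118
- option 1+option 3+option 6: size 7+5+2=14, value 50+31+37=118
- option 1+option 5+option 6: size 7+2+2=11, value 50+25+37=112
- option 1+option 2+option 6: size 7+4+2=13, value 50+25+37=112
- option 1+option 3+option 5: size 7+5+2=14, value 50+31+25=106
Best: 118 pts.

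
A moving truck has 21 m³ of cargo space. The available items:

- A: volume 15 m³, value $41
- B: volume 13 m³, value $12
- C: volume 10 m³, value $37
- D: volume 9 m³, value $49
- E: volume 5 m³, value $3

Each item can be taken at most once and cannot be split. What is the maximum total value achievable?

Check high-value combinations within 21 m³:
- C+D: volume 10+9=19, value 37+49=86
- D+E: volume 9+5=14, value 49+3=52
- D: volume 9, value 49
- A+E: volume 15+5=20, value 41+3=44
- A: volume 15, value 41
Best: $86.

$86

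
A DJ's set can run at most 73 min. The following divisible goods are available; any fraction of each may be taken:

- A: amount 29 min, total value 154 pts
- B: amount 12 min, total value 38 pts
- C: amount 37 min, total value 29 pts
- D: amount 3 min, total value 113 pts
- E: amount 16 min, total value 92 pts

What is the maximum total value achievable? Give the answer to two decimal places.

Take in order of value per unit:
- D (113/3 per unit): all 3 → value 113, running total 113.00
- E (92/16 per unit): all 16 → value 92, running total 205.00
- A (154/29 per unit): all 29 → value 154, running total 359.00
- B (38/12 per unit): all 12 → value 38, running total 397.00
- C (29/37 per unit): 13 of 37 → value 13×29/37 = 10.1892, running total 407.19
Total 407.19.

407.19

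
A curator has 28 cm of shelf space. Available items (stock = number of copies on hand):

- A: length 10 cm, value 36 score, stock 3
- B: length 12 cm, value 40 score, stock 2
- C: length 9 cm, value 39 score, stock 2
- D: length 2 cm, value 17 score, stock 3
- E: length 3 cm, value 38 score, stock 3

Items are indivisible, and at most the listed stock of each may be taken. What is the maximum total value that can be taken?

Top feasible selections:
- 1×B + 3×D + 3×E: length 27, value 205
- 1×C + 3×D + 3×E: length 24, value 204
- 1×A + 3×D + 3×E: length 25, value 201
Best: 205 score.

205 score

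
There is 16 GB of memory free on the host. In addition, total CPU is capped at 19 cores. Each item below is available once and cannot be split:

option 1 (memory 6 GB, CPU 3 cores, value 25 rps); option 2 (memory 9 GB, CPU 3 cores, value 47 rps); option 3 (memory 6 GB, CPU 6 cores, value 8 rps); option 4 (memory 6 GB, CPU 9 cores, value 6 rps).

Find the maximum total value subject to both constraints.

Feasible sets respecting both limits:
- option 1+option 2: memory 15, CPU 6, value 72
- option 2+option 3: memory 15, CPU 9, value 55
- option 2+option 4: memory 15, CPU 12, value 53
- option 2: memory 9, CPU 3, value 47
Best: 72 rps.

72 rps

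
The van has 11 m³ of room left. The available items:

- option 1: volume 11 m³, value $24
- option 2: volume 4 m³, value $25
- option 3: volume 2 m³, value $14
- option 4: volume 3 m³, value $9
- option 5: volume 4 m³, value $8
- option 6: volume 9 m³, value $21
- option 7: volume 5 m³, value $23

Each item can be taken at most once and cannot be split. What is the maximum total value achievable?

$62

Check high-value combinations within 11 m³:
- option 2+option 3+option 7: volume 4+2+5=11, value 25+14+23=62
- option 2+option 3+option 4: volume 4+2+3=9, value 25+14+9=48
- option 2+option 7: volume 4+5=9, value 25+23=48
- option 2+option 3+option 5: volume 4+2+4=10, value 25+14+8=47
Best: $62.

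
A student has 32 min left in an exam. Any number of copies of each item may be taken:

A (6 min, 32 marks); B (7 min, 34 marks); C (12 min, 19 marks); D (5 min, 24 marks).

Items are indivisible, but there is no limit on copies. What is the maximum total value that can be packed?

Best value-per-unit is A at 32/6; filling with it alone gives 5×32 = 160.
Optimal mix: 3×A + 2×B → time 32, value 164.

164 marks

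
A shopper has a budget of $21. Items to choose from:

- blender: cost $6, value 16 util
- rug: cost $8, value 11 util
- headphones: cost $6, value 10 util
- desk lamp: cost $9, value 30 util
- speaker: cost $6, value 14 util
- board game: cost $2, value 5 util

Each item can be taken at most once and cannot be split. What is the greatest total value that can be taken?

60 util

Check high-value combinations within $21:
- blender+desk lamp+speaker: cost 6+9+6=21, value 16+30+14=60
- blender+headphones+desk lamp: cost 6+6+9=21, value 16+10+30=56
- headphones+desk lamp+speaker: cost 6+9+6=21, value 10+30+14=54
- blender+desk lamp+board game: cost 6+9+2=17, value 16+30+5=51
- desk lamp+speaker+board game: cost 9+6+2=17, value 30+14+5=49
Best: 60 util.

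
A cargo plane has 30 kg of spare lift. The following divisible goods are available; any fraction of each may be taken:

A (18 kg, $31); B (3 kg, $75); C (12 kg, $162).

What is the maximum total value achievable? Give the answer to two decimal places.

Take in order of value per unit:
- B (75/3 per unit): all 3 → value 75, running total 75.00
- C (162/12 per unit): all 12 → value 162, running total 237.00
- A (31/18 per unit): 15 of 18 → value 15×31/18 = 25.8333, running total 262.83
Total 262.83.

262.83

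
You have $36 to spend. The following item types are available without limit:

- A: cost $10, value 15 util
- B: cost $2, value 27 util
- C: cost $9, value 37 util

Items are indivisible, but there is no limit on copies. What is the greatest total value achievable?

486 util

Best value-per-unit is B at 27/2, and filling with it alone uses cost 18×2=36. No mix of the others beats 18×27 = 486.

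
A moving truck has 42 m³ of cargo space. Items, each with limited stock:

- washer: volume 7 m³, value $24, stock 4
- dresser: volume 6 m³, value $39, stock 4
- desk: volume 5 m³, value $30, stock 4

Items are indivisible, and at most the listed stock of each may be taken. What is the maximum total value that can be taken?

Best selections within volume 42 and stock limits:
- 4×dresser + 3×desk: volume 39, value 246
- 1×washer + 4×dresser + 2×desk: volume 41, value 240
Best: $246.

$246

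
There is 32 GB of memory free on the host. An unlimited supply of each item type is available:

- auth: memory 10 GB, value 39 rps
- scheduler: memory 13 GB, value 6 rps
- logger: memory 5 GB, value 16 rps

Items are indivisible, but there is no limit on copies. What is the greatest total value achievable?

117 rps

Best value-per-unit is auth at 39/10, and filling with it alone uses memory 3×10=30. No mix of the others beats 3×39 = 117.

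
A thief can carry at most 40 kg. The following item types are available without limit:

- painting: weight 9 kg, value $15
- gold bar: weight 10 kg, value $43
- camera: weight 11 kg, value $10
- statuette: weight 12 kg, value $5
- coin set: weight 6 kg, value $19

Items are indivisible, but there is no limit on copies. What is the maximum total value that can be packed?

Best value-per-unit is gold bar at 43/10, and filling with it alone uses weight 4×10=40. No mix of the others beats 4×43 = 172.

$172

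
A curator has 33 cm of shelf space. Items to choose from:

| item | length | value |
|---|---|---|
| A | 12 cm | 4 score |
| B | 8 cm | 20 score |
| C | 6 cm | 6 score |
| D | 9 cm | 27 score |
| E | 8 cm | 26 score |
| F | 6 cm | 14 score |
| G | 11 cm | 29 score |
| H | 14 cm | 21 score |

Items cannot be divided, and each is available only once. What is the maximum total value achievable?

This is a 0/1 knapsack; check combinations near the capacity.
- B+E+F+G: length 8+8+6+11=33, value 20+26+14+29=89
- B+D+E+F: length 8+9+8+6=31, value 20+27+26+14=87
- D+E+G: length 9+8+11=28, value 27+26+29=82
- B+C+E+G: length 8+6+8+11=33, value 20+6+26+29=81
Best: 89 score.

89 score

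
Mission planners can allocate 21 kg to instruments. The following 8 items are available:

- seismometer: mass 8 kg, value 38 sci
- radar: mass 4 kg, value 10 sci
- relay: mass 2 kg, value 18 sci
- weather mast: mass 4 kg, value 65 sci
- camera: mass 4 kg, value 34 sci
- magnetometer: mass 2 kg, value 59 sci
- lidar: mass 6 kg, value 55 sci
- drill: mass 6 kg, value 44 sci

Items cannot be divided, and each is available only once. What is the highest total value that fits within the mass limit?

Check high-value combinations within 21 kg:
- relay+weather mast+magnetometer+lidar+drill: mass 2+4+2+6+6=20, value 18+65+59+55+44=241
- relay+weather mast+camera+magnetometer+lidar: mass 2+4+4+2+6=18, value 18+65+34+59+55=231
- weather mast+magnetometer+lidar+drill: mass 4+2+6+6=18, value 65+59+55+44=223
Best: 241 sci.

241 sci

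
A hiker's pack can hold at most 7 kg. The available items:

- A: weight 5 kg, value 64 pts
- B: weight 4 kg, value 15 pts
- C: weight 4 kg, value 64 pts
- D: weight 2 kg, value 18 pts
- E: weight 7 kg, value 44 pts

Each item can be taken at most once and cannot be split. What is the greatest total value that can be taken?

82 pts

Check high-value combinations within 7 kg:
- C+D: weight 4+2=6, value 64+18=82
- A+D: weight 5+2=7, value 64+18=82
- C: weight 4, value 64
- A: weight 5, value 64
Best: 82 pts.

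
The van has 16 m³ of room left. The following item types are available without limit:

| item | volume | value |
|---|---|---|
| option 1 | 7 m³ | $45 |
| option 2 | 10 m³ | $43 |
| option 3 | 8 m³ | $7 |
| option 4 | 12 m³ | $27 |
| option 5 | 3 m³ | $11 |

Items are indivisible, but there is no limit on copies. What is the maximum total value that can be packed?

Best value-per-unit is option 1 at 45/7, and filling with it alone uses volume 2×7=14. No mix of the others beats 2×45 = 90.

$90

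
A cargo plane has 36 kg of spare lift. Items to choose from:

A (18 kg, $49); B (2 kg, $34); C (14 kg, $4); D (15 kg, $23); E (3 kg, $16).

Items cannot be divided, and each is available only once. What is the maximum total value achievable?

This is a 0/1 knapsack; check combinations near the capacity.
- A+B+D: weight 18+2+15=35, value 49+34+23=106
- A+B+E: weight 18+2+3=23, value 49+34+16=99
- A+D+E: weight 18+15+3=36, value 49+23+16=88
- A+B+C: weight 18+2+14=34, value 49+34+4=87
- A+B: weight 18+2=20, value 49+34=83
Best: $106.

$106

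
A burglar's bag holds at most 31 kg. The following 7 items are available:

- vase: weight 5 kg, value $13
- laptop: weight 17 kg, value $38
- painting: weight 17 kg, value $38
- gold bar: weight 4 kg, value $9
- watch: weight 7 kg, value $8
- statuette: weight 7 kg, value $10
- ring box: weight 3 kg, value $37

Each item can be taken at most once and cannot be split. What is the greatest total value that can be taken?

This is a 0/1 knapsack; check combinations near the capacity.
- vase+laptop+gold bar+ring box: weight 5+17+4+3=29, value 13+38+9+37=97
- vase+painting+gold bar+ring box: weight 5+17+4+3=29, value 13+38+9+37=97
- laptop+gold bar+statuette+ring box: weight 17+4+7+3=31, value 38+9+10+37=94
- painting+gold bar+statuette+ring box: weight 17+4+7+3=31, value 38+9+10+37=94
Best: $97.

$97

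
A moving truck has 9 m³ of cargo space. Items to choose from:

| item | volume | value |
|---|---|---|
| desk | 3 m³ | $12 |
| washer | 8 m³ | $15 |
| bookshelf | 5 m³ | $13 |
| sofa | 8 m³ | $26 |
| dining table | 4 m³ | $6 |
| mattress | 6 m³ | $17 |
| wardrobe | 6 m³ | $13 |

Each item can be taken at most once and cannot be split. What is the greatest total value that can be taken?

$29

This is a 0/1 knapsack; check combinations near the capacity.
- desk+mattress: volume 3+6=9, value 12+17=29
- sofa: volume 8, value 26
- desk+bookshelf: volume 3+5=8, value 12+13=25
- desk+wardrobe: volume 3+6=9, value 12+13=25
Best: $29.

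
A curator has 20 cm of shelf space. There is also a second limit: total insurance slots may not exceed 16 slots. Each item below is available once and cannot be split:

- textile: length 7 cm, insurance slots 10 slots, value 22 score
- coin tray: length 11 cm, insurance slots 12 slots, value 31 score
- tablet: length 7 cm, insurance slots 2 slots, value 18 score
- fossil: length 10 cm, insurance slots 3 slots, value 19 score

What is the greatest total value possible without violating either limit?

Feasible sets respecting both limits:
- coin tray+tablet: length 18, insurance slots 14, value 49
- textile+fossil: length 17, insurance slots 13, value 41
- textile+tablet: length 14, insurance slots 12, value 40
- tablet+fossil: length 17, insurance slots 5, value 37
Best: 49 score.

49 score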